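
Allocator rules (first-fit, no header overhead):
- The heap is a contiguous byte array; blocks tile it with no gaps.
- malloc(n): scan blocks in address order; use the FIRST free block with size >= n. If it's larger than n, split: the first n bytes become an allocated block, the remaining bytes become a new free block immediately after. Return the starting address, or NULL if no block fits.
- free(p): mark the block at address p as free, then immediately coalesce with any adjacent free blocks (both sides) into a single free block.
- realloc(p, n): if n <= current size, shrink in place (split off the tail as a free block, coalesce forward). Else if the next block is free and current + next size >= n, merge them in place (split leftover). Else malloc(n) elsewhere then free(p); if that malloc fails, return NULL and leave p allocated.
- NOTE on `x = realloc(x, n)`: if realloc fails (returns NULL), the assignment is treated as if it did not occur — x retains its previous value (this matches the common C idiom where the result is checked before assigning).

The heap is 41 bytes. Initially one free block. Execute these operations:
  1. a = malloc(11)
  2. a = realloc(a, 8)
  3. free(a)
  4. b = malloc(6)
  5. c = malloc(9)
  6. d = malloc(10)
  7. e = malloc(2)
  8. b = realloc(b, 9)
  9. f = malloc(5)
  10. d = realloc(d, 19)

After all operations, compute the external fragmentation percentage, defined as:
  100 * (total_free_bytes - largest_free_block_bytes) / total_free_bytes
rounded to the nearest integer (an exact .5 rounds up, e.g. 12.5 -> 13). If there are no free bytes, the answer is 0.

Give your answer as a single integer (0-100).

Op 1: a = malloc(11) -> a = 0; heap: [0-10 ALLOC][11-40 FREE]
Op 2: a = realloc(a, 8) -> a = 0; heap: [0-7 ALLOC][8-40 FREE]
Op 3: free(a) -> (freed a); heap: [0-40 FREE]
Op 4: b = malloc(6) -> b = 0; heap: [0-5 ALLOC][6-40 FREE]
Op 5: c = malloc(9) -> c = 6; heap: [0-5 ALLOC][6-14 ALLOC][15-40 FREE]
Op 6: d = malloc(10) -> d = 15; heap: [0-5 ALLOC][6-14 ALLOC][15-24 ALLOC][25-40 FREE]
Op 7: e = malloc(2) -> e = 25; heap: [0-5 ALLOC][6-14 ALLOC][15-24 ALLOC][25-26 ALLOC][27-40 FREE]
Op 8: b = realloc(b, 9) -> b = 27; heap: [0-5 FREE][6-14 ALLOC][15-24 ALLOC][25-26 ALLOC][27-35 ALLOC][36-40 FREE]
Op 9: f = malloc(5) -> f = 0; heap: [0-4 ALLOC][5-5 FREE][6-14 ALLOC][15-24 ALLOC][25-26 ALLOC][27-35 ALLOC][36-40 FREE]
Op 10: d = realloc(d, 19) -> NULL (d unchanged); heap: [0-4 ALLOC][5-5 FREE][6-14 ALLOC][15-24 ALLOC][25-26 ALLOC][27-35 ALLOC][36-40 FREE]
Free blocks: [1 5] total_free=6 largest=5 -> 100*(6-5)/6 = 100/6 ≈ 16.667 -> rounds to 17

Answer: 17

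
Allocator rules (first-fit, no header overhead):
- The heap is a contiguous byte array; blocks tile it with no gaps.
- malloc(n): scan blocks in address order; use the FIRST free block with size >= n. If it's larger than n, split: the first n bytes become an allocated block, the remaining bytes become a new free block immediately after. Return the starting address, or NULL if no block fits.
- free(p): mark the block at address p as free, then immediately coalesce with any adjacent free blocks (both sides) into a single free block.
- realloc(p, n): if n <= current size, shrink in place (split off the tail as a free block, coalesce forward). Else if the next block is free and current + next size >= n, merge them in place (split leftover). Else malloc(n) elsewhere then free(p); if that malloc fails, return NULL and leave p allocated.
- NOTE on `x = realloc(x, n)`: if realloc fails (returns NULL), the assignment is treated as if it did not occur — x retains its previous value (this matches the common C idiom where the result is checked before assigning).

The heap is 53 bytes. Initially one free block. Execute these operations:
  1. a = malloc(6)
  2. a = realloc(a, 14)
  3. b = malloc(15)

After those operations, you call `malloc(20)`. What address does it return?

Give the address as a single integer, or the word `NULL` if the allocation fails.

Op 1: a = malloc(6) -> a = 0; heap: [0-5 ALLOC][6-52 FREE]
Op 2: a = realloc(a, 14) -> a = 0; heap: [0-13 ALLOC][14-52 FREE]
Op 3: b = malloc(15) -> b = 14; heap: [0-13 ALLOC][14-28 ALLOC][29-52 FREE]
malloc(20): first-fit scan over [0-13 ALLOC][14-28 ALLOC][29-52 FREE] -> 29

Answer: 29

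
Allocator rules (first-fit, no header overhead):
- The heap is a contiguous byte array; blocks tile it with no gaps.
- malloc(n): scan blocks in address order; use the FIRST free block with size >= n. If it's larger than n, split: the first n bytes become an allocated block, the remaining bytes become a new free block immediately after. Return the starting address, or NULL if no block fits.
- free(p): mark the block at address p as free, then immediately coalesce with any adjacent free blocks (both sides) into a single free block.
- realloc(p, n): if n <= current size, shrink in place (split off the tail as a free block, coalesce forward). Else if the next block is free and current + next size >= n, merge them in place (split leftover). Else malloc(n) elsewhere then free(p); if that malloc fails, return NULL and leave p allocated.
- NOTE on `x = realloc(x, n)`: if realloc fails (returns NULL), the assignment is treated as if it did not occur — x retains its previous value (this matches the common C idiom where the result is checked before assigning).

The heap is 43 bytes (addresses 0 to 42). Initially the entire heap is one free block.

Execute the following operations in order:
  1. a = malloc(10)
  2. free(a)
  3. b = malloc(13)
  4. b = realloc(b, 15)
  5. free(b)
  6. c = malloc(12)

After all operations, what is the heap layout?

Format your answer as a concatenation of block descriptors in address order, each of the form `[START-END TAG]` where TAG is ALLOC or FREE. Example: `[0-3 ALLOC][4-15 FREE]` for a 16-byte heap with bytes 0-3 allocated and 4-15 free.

Op 1: a = malloc(10) -> a = 0; heap: [0-9 ALLOC][10-42 FREE]
Op 2: free(a) -> (freed a); heap: [0-42 FREE]
Op 3: b = malloc(13) -> b = 0; heap: [0-12 ALLOC][13-42 FREE]
Op 4: b = realloc(b, 15) -> b = 0; heap: [0-14 ALLOC][15-42 FREE]
Op 5: free(b) -> (freed b); heap: [0-42 FREE]
Op 6: c = malloc(12) -> c = 0; heap: [0-11 ALLOC][12-42 FREE]

Answer: [0-11 ALLOC][12-42 FREE]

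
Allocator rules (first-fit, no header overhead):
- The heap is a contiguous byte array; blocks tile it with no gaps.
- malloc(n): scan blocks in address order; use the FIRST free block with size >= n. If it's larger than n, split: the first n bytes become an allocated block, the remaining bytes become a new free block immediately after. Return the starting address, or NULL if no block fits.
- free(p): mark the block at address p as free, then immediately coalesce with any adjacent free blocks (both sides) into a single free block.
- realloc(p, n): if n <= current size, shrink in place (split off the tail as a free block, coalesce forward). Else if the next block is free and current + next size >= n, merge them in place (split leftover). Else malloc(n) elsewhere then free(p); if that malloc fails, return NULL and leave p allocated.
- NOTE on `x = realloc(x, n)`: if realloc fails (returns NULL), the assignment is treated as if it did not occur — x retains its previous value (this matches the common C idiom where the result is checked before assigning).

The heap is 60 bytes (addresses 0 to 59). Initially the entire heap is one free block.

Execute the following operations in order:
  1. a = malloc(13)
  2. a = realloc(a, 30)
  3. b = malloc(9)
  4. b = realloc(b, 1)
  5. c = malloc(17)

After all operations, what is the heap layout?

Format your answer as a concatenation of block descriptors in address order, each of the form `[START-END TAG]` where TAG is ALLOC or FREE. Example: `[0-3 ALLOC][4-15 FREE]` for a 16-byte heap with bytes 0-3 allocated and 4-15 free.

Answer: [0-29 ALLOC][30-30 ALLOC][31-47 ALLOC][48-59 FREE]

Derivation:
Op 1: a = malloc(13) -> a = 0; heap: [0-12 ALLOC][13-59 FREE]
Op 2: a = realloc(a, 30) -> a = 0; heap: [0-29 ALLOC][30-59 FREE]
Op 3: b = malloc(9) -> b = 30; heap: [0-29 ALLOC][30-38 ALLOC][39-59 FREE]
Op 4: b = realloc(b, 1) -> b = 30; heap: [0-29 ALLOC][30-30 ALLOC][31-59 FREE]
Op 5: c = malloc(17) -> c = 31; heap: [0-29 ALLOC][30-30 ALLOC][31-47 ALLOC][48-59 FREE]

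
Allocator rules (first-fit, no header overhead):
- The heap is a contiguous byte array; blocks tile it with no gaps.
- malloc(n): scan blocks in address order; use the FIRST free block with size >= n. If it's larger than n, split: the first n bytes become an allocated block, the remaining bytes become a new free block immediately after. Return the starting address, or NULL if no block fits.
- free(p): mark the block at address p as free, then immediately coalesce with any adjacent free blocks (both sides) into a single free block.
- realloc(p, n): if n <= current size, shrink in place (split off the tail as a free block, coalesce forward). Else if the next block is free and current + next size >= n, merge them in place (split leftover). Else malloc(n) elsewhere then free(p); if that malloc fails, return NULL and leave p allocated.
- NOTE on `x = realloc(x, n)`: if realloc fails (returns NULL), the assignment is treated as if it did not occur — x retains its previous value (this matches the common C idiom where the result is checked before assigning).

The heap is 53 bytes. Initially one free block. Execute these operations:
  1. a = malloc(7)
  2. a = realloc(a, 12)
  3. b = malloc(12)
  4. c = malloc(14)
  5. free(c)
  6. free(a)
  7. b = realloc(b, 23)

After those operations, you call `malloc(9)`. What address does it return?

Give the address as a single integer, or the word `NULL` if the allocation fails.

Op 1: a = malloc(7) -> a = 0; heap: [0-6 ALLOC][7-52 FREE]
Op 2: a = realloc(a, 12) -> a = 0; heap: [0-11 ALLOC][12-52 FREE]
Op 3: b = malloc(12) -> b = 12; heap: [0-11 ALLOC][12-23 ALLOC][24-52 FREE]
Op 4: c = malloc(14) -> c = 24; heap: [0-11 ALLOC][12-23 ALLOC][24-37 ALLOC][38-52 FREE]
Op 5: free(c) -> (freed c); heap: [0-11 ALLOC][12-23 ALLOC][24-52 FREE]
Op 6: free(a) -> (freed a); heap: [0-11 FREE][12-23 ALLOC][24-52 FREE]
Op 7: b = realloc(b, 23) -> b = 12; heap: [0-11 FREE][12-34 ALLOC][35-52 FREE]
malloc(9): first-fit scan over [0-11 FREE][12-34 ALLOC][35-52 FREE] -> 0

Answer: 0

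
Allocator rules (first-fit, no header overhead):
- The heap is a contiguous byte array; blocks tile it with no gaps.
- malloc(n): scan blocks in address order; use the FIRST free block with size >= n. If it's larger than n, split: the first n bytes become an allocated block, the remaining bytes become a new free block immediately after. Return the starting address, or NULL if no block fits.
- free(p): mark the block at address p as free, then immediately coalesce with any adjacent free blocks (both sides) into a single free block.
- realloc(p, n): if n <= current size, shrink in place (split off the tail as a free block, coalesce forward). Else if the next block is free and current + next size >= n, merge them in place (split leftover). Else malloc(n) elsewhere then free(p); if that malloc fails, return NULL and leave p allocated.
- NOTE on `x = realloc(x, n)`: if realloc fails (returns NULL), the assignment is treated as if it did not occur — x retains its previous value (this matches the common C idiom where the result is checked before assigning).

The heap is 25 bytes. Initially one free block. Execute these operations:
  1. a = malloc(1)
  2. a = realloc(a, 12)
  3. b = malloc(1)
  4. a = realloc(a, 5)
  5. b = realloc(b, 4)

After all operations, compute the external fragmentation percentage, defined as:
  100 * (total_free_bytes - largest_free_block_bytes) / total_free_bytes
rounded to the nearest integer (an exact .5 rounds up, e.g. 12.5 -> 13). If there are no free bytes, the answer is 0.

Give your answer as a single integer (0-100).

Op 1: a = malloc(1) -> a = 0; heap: [0-0 ALLOC][1-24 FREE]
Op 2: a = realloc(a, 12) -> a = 0; heap: [0-11 ALLOC][12-24 FREE]
Op 3: b = malloc(1) -> b = 12; heap: [0-11 ALLOC][12-12 ALLOC][13-24 FREE]
Op 4: a = realloc(a, 5) -> a = 0; heap: [0-4 ALLOC][5-11 FREE][12-12 ALLOC][13-24 FREE]
Op 5: b = realloc(b, 4) -> b = 12; heap: [0-4 ALLOC][5-11 FREE][12-15 ALLOC][16-24 FREE]
Free blocks: [7 9] total_free=16 largest=9 -> 100*(16-9)/16 = 700/16 = 43.75 -> rounds to 44

Answer: 44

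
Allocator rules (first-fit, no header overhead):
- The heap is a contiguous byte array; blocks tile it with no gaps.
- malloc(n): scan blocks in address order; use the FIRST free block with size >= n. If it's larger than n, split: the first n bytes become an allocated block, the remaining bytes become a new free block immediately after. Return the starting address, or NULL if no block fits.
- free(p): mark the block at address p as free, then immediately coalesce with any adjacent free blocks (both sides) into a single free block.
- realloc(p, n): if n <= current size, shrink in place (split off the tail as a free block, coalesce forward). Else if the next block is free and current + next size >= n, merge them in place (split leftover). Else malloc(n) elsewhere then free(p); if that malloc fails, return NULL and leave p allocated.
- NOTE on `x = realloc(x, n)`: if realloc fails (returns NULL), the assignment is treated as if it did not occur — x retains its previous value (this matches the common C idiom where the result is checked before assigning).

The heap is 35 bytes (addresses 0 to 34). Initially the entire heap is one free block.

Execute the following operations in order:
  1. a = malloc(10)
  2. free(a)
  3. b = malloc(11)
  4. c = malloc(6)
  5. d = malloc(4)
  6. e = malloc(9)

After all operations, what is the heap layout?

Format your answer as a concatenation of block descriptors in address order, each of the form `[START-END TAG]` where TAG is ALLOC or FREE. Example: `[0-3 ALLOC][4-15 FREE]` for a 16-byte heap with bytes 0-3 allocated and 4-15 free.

Op 1: a = malloc(10) -> a = 0; heap: [0-9 ALLOC][10-34 FREE]
Op 2: free(a) -> (freed a); heap: [0-34 FREE]
Op 3: b = malloc(11) -> b = 0; heap: [0-10 ALLOC][11-34 FREE]
Op 4: c = malloc(6) -> c = 11; heap: [0-10 ALLOC][11-16 ALLOC][17-34 FREE]
Op 5: d = malloc(4) -> d = 17; heap: [0-10 ALLOC][11-16 ALLOC][17-20 ALLOC][21-34 FREE]
Op 6: e = malloc(9) -> e = 21; heap: [0-10 ALLOC][11-16 ALLOC][17-20 ALLOC][21-29 ALLOC][30-34 FREE]

Answer: [0-10 ALLOC][11-16 ALLOC][17-20 ALLOC][21-29 ALLOC][30-34 FREE]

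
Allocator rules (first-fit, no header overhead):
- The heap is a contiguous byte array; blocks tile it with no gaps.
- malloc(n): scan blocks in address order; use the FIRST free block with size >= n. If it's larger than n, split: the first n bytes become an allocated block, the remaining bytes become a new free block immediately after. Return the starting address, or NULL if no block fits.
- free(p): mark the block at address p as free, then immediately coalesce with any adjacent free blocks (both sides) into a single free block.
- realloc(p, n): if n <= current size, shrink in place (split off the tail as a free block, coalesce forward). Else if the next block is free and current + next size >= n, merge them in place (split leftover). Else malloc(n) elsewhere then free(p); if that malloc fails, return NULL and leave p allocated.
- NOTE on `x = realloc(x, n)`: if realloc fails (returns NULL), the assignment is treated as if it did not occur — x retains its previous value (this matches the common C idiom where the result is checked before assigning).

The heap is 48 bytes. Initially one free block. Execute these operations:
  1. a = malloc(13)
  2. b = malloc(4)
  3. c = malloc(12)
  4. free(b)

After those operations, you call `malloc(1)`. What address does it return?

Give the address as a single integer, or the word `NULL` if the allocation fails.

Op 1: a = malloc(13) -> a = 0; heap: [0-12 ALLOC][13-47 FREE]
Op 2: b = malloc(4) -> b = 13; heap: [0-12 ALLOC][13-16 ALLOC][17-47 FREE]
Op 3: c = malloc(12) -> c = 17; heap: [0-12 ALLOC][13-16 ALLOC][17-28 ALLOC][29-47 FREE]
Op 4: free(b) -> (freed b); heap: [0-12 ALLOC][13-16 FREE][17-28 ALLOC][29-47 FREE]
malloc(1): first-fit scan over [0-12 ALLOC][13-16 FREE][17-28 ALLOC][29-47 FREE] -> 13

Answer: 13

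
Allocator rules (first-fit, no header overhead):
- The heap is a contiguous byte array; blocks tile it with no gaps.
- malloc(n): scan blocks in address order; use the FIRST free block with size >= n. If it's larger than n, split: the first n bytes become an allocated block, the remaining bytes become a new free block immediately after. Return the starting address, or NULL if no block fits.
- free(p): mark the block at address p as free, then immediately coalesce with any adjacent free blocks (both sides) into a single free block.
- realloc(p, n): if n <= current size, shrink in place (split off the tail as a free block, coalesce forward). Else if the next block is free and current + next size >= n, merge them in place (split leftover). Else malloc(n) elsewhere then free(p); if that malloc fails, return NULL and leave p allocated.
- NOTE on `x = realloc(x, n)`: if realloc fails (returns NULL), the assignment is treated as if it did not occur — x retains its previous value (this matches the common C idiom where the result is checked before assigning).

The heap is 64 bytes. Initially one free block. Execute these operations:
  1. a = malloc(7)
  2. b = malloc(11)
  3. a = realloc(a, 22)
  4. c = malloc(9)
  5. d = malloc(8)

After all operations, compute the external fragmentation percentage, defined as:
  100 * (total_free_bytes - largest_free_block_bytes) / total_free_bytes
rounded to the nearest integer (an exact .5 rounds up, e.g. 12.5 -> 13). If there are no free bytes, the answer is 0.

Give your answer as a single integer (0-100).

Op 1: a = malloc(7) -> a = 0; heap: [0-6 ALLOC][7-63 FREE]
Op 2: b = malloc(11) -> b = 7; heap: [0-6 ALLOC][7-17 ALLOC][18-63 FREE]
Op 3: a = realloc(a, 22) -> a = 18; heap: [0-6 FREE][7-17 ALLOC][18-39 ALLOC][40-63 FREE]
Op 4: c = malloc(9) -> c = 40; heap: [0-6 FREE][7-17 ALLOC][18-39 ALLOC][40-48 ALLOC][49-63 FREE]
Op 5: d = malloc(8) -> d = 49; heap: [0-6 FREE][7-17 ALLOC][18-39 ALLOC][40-48 ALLOC][49-56 ALLOC][57-63 FREE]
Free blocks: [7 7] total_free=14 largest=7 -> 100*(14-7)/14 = 700/14 = 50

Answer: 50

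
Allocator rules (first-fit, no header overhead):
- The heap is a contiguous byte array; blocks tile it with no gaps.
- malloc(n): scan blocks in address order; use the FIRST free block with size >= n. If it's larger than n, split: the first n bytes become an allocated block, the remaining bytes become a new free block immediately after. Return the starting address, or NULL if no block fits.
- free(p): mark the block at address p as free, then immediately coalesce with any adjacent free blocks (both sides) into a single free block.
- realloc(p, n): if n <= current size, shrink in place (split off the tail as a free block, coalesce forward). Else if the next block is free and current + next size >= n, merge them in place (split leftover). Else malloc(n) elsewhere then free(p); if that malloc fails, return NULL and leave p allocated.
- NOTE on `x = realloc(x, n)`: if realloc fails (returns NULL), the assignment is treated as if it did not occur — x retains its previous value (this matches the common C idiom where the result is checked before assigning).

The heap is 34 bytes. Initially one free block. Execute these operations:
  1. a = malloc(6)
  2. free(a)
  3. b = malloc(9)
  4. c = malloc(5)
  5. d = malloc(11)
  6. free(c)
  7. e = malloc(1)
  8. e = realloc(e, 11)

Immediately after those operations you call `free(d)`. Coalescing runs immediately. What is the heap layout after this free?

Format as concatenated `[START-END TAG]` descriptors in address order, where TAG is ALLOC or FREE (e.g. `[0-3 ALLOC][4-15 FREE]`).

Op 1: a = malloc(6) -> a = 0; heap: [0-5 ALLOC][6-33 FREE]
Op 2: free(a) -> (freed a); heap: [0-33 FREE]
Op 3: b = malloc(9) -> b = 0; heap: [0-8 ALLOC][9-33 FREE]
Op 4: c = malloc(5) -> c = 9; heap: [0-8 ALLOC][9-13 ALLOC][14-33 FREE]
Op 5: d = malloc(11) -> d = 14; heap: [0-8 ALLOC][9-13 ALLOC][14-24 ALLOC][25-33 FREE]
Op 6: free(c) -> (freed c); heap: [0-8 ALLOC][9-13 FREE][14-24 ALLOC][25-33 FREE]
Op 7: e = malloc(1) -> e = 9; heap: [0-8 ALLOC][9-9 ALLOC][10-13 FREE][14-24 ALLOC][25-33 FREE]
Op 8: e = realloc(e, 11) -> NULL (e unchanged); heap: [0-8 ALLOC][9-9 ALLOC][10-13 FREE][14-24 ALLOC][25-33 FREE]
free(d): d = 14 -> block [14-24 ALLOC]; mark free, coalesce with adjacent free neighbors -> [0-8 ALLOC][9-9 ALLOC][10-33 FREE]

Answer: [0-8 ALLOC][9-9 ALLOC][10-33 FREE]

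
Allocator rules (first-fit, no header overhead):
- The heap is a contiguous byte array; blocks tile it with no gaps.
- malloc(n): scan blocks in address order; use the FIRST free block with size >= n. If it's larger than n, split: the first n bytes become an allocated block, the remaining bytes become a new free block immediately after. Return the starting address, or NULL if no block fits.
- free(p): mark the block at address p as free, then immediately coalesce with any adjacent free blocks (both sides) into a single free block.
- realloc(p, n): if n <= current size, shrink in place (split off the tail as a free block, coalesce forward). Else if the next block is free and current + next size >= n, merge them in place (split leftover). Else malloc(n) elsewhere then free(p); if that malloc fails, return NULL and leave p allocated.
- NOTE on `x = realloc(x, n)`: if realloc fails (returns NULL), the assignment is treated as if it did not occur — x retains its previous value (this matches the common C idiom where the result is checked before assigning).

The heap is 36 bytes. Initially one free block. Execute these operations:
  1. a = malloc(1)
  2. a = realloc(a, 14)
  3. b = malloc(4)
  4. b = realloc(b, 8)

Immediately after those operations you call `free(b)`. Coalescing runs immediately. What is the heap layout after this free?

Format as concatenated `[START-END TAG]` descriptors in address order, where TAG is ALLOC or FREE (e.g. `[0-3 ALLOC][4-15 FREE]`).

Answer: [0-13 ALLOC][14-35 FREE]

Derivation:
Op 1: a = malloc(1) -> a = 0; heap: [0-0 ALLOC][1-35 FREE]
Op 2: a = realloc(a, 14) -> a = 0; heap: [0-13 ALLOC][14-35 FREE]
Op 3: b = malloc(4) -> b = 14; heap: [0-13 ALLOC][14-17 ALLOC][18-35 FREE]
Op 4: b = realloc(b, 8) -> b = 14; heap: [0-13 ALLOC][14-21 ALLOC][22-35 FREE]
free(b): b = 14 -> block [14-21 ALLOC]; mark free, coalesce with adjacent free neighbors -> [0-13 ALLOC][14-35 FREE]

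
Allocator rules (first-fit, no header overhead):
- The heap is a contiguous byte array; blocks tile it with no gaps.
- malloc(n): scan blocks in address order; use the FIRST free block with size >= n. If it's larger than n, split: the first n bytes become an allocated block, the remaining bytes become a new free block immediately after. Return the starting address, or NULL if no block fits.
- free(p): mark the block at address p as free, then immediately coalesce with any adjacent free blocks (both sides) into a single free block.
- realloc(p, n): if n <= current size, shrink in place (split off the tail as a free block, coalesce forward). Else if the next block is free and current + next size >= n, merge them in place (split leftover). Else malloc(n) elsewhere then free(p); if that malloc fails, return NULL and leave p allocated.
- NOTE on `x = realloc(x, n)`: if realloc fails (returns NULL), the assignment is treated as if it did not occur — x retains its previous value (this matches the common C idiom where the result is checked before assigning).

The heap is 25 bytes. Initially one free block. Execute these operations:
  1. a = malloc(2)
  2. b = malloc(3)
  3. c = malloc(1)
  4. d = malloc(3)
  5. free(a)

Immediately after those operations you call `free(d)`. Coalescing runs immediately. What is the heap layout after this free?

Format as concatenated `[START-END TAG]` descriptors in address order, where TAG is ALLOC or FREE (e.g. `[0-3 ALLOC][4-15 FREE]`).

Answer: [0-1 FREE][2-4 ALLOC][5-5 ALLOC][6-24 FREE]

Derivation:
Op 1: a = malloc(2) -> a = 0; heap: [0-1 ALLOC][2-24 FREE]
Op 2: b = malloc(3) -> b = 2; heap: [0-1 ALLOC][2-4 ALLOC][5-24 FREE]
Op 3: c = malloc(1) -> c = 5; heap: [0-1 ALLOC][2-4 ALLOC][5-5 ALLOC][6-24 FREE]
Op 4: d = malloc(3) -> d = 6; heap: [0-1 ALLOC][2-4 ALLOC][5-5 ALLOC][6-8 ALLOC][9-24 FREE]
Op 5: free(a) -> (freed a); heap: [0-1 FREE][2-4 ALLOC][5-5 ALLOC][6-8 ALLOC][9-24 FREE]
free(d): d = 6 -> block [6-8 ALLOC]; mark free, coalesce with adjacent free neighbors -> [0-1 FREE][2-4 ALLOC][5-5 ALLOC][6-24 FREE]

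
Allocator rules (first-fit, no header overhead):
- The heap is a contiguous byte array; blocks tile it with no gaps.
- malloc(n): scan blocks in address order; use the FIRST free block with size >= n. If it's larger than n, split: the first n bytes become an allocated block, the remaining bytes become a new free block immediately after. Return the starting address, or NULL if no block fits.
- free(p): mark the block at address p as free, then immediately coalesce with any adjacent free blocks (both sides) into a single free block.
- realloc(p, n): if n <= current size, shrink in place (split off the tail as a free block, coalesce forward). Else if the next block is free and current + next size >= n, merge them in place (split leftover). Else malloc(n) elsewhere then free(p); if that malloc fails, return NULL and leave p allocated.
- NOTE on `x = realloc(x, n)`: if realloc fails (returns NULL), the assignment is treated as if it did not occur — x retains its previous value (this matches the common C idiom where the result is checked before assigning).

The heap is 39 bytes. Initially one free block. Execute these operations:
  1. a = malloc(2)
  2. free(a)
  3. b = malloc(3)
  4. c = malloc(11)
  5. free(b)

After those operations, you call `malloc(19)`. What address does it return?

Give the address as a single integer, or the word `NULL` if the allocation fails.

Op 1: a = malloc(2) -> a = 0; heap: [0-1 ALLOC][2-38 FREE]
Op 2: free(a) -> (freed a); heap: [0-38 FREE]
Op 3: b = malloc(3) -> b = 0; heap: [0-2 ALLOC][3-38 FREE]
Op 4: c = malloc(11) -> c = 3; heap: [0-2 ALLOC][3-13 ALLOC][14-38 FREE]
Op 5: free(b) -> (freed b); heap: [0-2 FREE][3-13 ALLOC][14-38 FREE]
malloc(19): first-fit scan over [0-2 FREE][3-13 ALLOC][14-38 FREE] -> 14

Answer: 14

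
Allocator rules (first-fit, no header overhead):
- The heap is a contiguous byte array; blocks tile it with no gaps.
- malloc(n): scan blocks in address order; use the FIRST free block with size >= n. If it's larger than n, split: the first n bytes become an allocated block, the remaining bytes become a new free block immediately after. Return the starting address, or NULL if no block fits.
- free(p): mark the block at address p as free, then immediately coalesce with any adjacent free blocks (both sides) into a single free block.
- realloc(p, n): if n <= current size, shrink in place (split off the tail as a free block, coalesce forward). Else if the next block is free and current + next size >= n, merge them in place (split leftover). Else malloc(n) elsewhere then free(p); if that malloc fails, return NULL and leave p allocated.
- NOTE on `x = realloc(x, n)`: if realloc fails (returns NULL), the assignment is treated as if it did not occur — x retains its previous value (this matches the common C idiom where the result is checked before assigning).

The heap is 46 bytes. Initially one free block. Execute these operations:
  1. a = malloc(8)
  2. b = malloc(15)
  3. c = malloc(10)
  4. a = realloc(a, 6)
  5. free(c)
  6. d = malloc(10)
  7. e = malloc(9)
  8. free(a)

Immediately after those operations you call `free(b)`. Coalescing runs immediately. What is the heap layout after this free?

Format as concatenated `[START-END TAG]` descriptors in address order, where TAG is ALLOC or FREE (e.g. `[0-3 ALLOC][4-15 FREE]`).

Op 1: a = malloc(8) -> a = 0; heap: [0-7 ALLOC][8-45 FREE]
Op 2: b = malloc(15) -> b = 8; heap: [0-7 ALLOC][8-22 ALLOC][23-45 FREE]
Op 3: c = malloc(10) -> c = 23; heap: [0-7 ALLOC][8-22 ALLOC][23-32 ALLOC][33-45 FREE]
Op 4: a = realloc(a, 6) -> a = 0; heap: [0-5 ALLOC][6-7 FREE][8-22 ALLOC][23-32 ALLOC][33-45 FREE]
Op 5: free(c) -> (freed c); heap: [0-5 ALLOC][6-7 FREE][8-22 ALLOC][23-45 FREE]
Op 6: d = malloc(10) -> d = 23; heap: [0-5 ALLOC][6-7 FREE][8-22 ALLOC][23-32 ALLOC][33-45 FREE]
Op 7: e = malloc(9) -> e = 33; heap: [0-5 ALLOC][6-7 FREE][8-22 ALLOC][23-32 ALLOC][33-41 ALLOC][42-45 FREE]
Op 8: free(a) -> (freed a); heap: [0-7 FREE][8-22 ALLOC][23-32 ALLOC][33-41 ALLOC][42-45 FREE]
free(b): b = 8 -> block [8-22 ALLOC]; mark free, coalesce with adjacent free neighbors -> [0-22 FREE][23-32 ALLOC][33-41 ALLOC][42-45 FREE]

Answer: [0-22 FREE][23-32 ALLOC][33-41 ALLOC][42-45 FREE]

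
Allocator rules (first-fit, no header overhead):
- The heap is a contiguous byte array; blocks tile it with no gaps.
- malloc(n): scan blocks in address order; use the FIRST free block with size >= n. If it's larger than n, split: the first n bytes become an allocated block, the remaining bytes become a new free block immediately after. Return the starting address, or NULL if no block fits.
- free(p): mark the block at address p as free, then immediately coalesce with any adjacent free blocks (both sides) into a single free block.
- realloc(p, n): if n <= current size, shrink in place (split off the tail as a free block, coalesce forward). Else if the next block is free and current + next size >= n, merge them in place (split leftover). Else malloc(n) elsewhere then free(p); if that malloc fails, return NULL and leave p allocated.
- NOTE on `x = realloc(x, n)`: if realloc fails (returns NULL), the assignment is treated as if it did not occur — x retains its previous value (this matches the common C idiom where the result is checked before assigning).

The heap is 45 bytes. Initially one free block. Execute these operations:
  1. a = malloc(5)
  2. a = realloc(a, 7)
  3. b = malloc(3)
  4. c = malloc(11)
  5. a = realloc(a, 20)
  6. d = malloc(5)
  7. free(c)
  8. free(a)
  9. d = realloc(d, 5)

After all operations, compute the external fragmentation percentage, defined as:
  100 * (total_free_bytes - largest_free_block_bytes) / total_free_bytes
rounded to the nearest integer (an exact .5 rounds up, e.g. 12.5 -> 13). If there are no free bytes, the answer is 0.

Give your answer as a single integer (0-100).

Answer: 5

Derivation:
Op 1: a = malloc(5) -> a = 0; heap: [0-4 ALLOC][5-44 FREE]
Op 2: a = realloc(a, 7) -> a = 0; heap: [0-6 ALLOC][7-44 FREE]
Op 3: b = malloc(3) -> b = 7; heap: [0-6 ALLOC][7-9 ALLOC][10-44 FREE]
Op 4: c = malloc(11) -> c = 10; heap: [0-6 ALLOC][7-9 ALLOC][10-20 ALLOC][21-44 FREE]
Op 5: a = realloc(a, 20) -> a = 21; heap: [0-6 FREE][7-9 ALLOC][10-20 ALLOC][21-40 ALLOC][41-44 FREE]
Op 6: d = malloc(5) -> d = 0; heap: [0-4 ALLOC][5-6 FREE][7-9 ALLOC][10-20 ALLOC][21-40 ALLOC][41-44 FREE]
Op 7: free(c) -> (freed c); heap: [0-4 ALLOC][5-6 FREE][7-9 ALLOC][10-20 FREE][21-40 ALLOC][41-44 FREE]
Op 8: free(a) -> (freed a); heap: [0-4 ALLOC][5-6 FREE][7-9 ALLOC][10-44 FREE]
Op 9: d = realloc(d, 5) -> d = 0; heap: [0-4 ALLOC][5-6 FREE][7-9 ALLOC][10-44 FREE]
Free blocks: [2 35] total_free=37 largest=35 -> 100*(37-35)/37 = 200/37 ≈ 5.405 -> rounds to 5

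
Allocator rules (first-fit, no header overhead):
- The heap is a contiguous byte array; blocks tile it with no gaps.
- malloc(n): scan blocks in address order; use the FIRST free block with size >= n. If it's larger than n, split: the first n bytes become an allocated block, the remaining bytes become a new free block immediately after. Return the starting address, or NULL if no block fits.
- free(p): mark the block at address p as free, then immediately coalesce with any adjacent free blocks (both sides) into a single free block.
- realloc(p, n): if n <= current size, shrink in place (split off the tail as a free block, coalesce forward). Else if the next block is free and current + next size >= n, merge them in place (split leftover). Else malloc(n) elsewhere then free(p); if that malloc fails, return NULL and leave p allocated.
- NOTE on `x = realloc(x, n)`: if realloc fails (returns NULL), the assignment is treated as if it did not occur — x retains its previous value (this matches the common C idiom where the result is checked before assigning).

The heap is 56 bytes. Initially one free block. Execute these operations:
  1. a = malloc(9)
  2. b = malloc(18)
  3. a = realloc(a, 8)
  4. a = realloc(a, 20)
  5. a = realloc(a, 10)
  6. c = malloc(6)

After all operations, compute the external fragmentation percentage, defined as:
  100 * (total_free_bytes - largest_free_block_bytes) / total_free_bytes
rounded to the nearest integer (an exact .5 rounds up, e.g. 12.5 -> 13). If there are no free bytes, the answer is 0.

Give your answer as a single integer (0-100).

Op 1: a = malloc(9) -> a = 0; heap: [0-8 ALLOC][9-55 FREE]
Op 2: b = malloc(18) -> b = 9; heap: [0-8 ALLOC][9-26 ALLOC][27-55 FREE]
Op 3: a = realloc(a, 8) -> a = 0; heap: [0-7 ALLOC][8-8 FREE][9-26 ALLOC][27-55 FREE]
Op 4: a = realloc(a, 20) -> a = 27; heap: [0-8 FREE][9-26 ALLOC][27-46 ALLOC][47-55 FREE]
Op 5: a = realloc(a, 10) -> a = 27; heap: [0-8 FREE][9-26 ALLOC][27-36 ALLOC][37-55 FREE]
Op 6: c = malloc(6) -> c = 0; heap: [0-5 ALLOC][6-8 FREE][9-26 ALLOC][27-36 ALLOC][37-55 FREE]
Free blocks: [3 19] total_free=22 largest=19 -> 100*(22-19)/22 = 300/22 ≈ 13.636 -> rounds to 14

Answer: 14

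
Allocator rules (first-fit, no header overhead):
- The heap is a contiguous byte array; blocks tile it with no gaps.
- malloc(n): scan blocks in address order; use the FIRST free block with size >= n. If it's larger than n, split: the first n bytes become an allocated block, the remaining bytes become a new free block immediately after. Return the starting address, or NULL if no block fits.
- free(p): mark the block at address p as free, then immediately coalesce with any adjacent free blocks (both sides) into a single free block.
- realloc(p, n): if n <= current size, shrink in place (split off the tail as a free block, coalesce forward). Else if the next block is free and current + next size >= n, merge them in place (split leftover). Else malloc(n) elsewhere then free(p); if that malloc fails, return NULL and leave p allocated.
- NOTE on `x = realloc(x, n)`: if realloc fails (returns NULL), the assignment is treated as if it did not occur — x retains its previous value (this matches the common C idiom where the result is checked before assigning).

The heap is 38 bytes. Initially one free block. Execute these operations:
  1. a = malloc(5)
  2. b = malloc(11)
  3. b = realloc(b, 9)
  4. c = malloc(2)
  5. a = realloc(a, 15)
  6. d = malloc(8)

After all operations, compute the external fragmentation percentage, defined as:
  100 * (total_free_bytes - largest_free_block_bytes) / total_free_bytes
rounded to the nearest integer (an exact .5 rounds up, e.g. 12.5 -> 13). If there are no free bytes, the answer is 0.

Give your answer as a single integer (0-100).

Answer: 42

Derivation:
Op 1: a = malloc(5) -> a = 0; heap: [0-4 ALLOC][5-37 FREE]
Op 2: b = malloc(11) -> b = 5; heap: [0-4 ALLOC][5-15 ALLOC][16-37 FREE]
Op 3: b = realloc(b, 9) -> b = 5; heap: [0-4 ALLOC][5-13 ALLOC][14-37 FREE]
Op 4: c = malloc(2) -> c = 14; heap: [0-4 ALLOC][5-13 ALLOC][14-15 ALLOC][16-37 FREE]
Op 5: a = realloc(a, 15) -> a = 16; heap: [0-4 FREE][5-13 ALLOC][14-15 ALLOC][16-30 ALLOC][31-37 FREE]
Op 6: d = malloc(8) -> d = NULL; heap: [0-4 FREE][5-13 ALLOC][14-15 ALLOC][16-30 ALLOC][31-37 FREE]
Free blocks: [5 7] total_free=12 largest=7 -> 100*(12-7)/12 = 500/12 ≈ 41.667 -> rounds to 42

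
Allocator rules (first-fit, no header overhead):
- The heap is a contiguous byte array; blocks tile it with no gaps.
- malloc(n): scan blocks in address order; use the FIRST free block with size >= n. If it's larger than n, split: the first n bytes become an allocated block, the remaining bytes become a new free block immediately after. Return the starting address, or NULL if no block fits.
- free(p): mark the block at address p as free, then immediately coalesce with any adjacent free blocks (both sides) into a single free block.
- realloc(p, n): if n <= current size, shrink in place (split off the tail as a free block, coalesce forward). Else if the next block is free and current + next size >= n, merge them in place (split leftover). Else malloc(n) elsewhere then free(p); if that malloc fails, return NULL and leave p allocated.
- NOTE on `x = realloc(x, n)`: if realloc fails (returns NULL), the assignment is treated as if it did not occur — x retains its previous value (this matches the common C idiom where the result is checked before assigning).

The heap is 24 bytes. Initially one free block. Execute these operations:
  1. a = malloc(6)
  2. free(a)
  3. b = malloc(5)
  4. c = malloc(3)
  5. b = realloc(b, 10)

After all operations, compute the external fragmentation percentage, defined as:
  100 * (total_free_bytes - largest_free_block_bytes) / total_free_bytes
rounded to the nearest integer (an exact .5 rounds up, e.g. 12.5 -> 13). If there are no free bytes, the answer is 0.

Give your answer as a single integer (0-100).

Op 1: a = malloc(6) -> a = 0; heap: [0-5 ALLOC][6-23 FREE]
Op 2: free(a) -> (freed a); heap: [0-23 FREE]
Op 3: b = malloc(5) -> b = 0; heap: [0-4 ALLOC][5-23 FREE]
Op 4: c = malloc(3) -> c = 5; heap: [0-4 ALLOC][5-7 ALLOC][8-23 FREE]
Op 5: b = realloc(b, 10) -> b = 8; heap: [0-4 FREE][5-7 ALLOC][8-17 ALLOC][18-23 FREE]
Free blocks: [5 6] total_free=11 largest=6 -> 100*(11-6)/11 = 500/11 ≈ 45.455 -> rounds to 45

Answer: 45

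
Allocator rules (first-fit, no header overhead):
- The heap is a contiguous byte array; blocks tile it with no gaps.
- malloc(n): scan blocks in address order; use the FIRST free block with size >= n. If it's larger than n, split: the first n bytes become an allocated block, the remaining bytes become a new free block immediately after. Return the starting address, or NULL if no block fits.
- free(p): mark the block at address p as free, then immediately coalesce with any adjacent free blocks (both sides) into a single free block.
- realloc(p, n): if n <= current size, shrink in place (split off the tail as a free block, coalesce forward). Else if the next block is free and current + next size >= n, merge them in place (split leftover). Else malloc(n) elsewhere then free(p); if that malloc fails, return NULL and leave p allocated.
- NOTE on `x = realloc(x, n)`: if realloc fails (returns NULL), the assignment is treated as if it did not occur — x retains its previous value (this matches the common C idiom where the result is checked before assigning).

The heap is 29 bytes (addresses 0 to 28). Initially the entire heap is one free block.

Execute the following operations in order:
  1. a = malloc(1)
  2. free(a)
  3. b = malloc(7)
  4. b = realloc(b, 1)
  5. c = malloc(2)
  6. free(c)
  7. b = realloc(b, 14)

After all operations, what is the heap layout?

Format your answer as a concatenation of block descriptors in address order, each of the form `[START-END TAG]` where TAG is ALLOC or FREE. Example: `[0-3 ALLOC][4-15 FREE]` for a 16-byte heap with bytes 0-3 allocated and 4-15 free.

Op 1: a = malloc(1) -> a = 0; heap: [0-0 ALLOC][1-28 FREE]
Op 2: free(a) -> (freed a); heap: [0-28 FREE]
Op 3: b = malloc(7) -> b = 0; heap: [0-6 ALLOC][7-28 FREE]
Op 4: b = realloc(b, 1) -> b = 0; heap: [0-0 ALLOC][1-28 FREE]
Op 5: c = malloc(2) -> c = 1; heap: [0-0 ALLOC][1-2 ALLOC][3-28 FREE]
Op 6: free(c) -> (freed c); heap: [0-0 ALLOC][1-28 FREE]
Op 7: b = realloc(b, 14) -> b = 0; heap: [0-13 ALLOC][14-28 FREE]

Answer: [0-13 ALLOC][14-28 FREE]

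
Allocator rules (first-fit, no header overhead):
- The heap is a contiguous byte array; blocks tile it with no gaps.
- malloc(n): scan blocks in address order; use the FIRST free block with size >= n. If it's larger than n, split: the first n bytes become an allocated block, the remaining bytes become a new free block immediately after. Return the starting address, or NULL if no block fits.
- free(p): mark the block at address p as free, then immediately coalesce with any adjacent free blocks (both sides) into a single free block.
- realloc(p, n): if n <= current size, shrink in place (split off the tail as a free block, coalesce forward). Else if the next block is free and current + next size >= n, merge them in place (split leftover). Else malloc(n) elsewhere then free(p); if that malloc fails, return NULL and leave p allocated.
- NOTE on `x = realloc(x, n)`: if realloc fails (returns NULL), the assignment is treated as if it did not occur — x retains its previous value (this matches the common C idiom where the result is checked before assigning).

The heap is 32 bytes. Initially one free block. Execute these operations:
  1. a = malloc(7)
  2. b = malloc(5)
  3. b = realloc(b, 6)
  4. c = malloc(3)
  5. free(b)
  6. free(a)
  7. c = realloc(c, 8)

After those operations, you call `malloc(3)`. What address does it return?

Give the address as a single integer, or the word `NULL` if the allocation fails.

Op 1: a = malloc(7) -> a = 0; heap: [0-6 ALLOC][7-31 FREE]
Op 2: b = malloc(5) -> b = 7; heap: [0-6 ALLOC][7-11 ALLOC][12-31 FREE]
Op 3: b = realloc(b, 6) -> b = 7; heap: [0-6 ALLOC][7-12 ALLOC][13-31 FREE]
Op 4: c = malloc(3) -> c = 13; heap: [0-6 ALLOC][7-12 ALLOC][13-15 ALLOC][16-31 FREE]
Op 5: free(b) -> (freed b); heap: [0-6 ALLOC][7-12 FREE][13-15 ALLOC][16-31 FREE]
Op 6: free(a) -> (freed a); heap: [0-12 FREE][13-15 ALLOC][16-31 FREE]
Op 7: c = realloc(c, 8) -> c = 13; heap: [0-12 FREE][13-20 ALLOC][21-31 FREE]
malloc(3): first-fit scan over [0-12 FREE][13-20 ALLOC][21-31 FREE] -> 0

Answer: 0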